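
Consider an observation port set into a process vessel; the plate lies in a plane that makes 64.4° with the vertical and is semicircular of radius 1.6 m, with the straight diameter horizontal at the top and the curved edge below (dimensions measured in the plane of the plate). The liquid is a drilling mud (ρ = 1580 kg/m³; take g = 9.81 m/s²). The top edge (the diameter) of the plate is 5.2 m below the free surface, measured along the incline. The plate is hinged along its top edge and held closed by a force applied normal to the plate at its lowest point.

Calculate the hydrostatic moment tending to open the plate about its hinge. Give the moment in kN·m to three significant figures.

γ = ρg = 1580 × 9.81 / 1000 = 15.4998 kN/m³.
The plate makes 64.4° with the vertical, i.e. θ = 90° − 64.4° = 25.6° to the horizontal. Measuring y along the incline from the free-surface line, vertical depth h = y·sinθ with sinθ = 0.432086.
The centroid of a semicircle lies 4r/(3π) = 0.679061 m from the diameter, here below the top edge, so y_c = 5.2 + 0.679061 = 5.87906 m and h_c = 5.87906 × 0.432086 = 2.54026 m.
A = πr²/2 = π × 1.6²/2 = 4.02124 m².
Resultant F = γ·h_c·A = 15.4998 × 2.54026 × 4.02124 = 158.33 kN.
I_c = (π/8 − 8/(9π))·r⁴ = 0.109757 × 1.6⁴ = 0.719303 m⁴.
Centre of pressure: y_p = y_c + I_c/(y_c·A) = 5.87906 + 0.719303/(5.87906 × 4.02124) = 5.87906 + 0.0304259 = 5.90949 m along the plane.
The resultant acts 0.679061 + 0.0304259 = 0.709487 m (along the plate) below the hinge at the top edge, so the moment about the hinge is M = F × 0.709487 = 158.33 × 0.709487 = 112.333 kN·m.

M ≈ 112 kN·m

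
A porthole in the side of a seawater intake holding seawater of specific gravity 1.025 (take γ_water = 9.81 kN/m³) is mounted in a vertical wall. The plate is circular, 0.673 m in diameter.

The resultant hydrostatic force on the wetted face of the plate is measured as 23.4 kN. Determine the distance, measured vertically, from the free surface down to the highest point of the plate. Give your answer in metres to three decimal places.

d_top ≈ 6.205 m

γ = 1.025 × 9.81 = 10.05525 kN/m³.
A = π(0.3365)² = 0.35573 m².
From F = γ·h_c·A, the centroid depth is h_c = 23.4/(10.05525 × 0.35573) = 6.54188 m.
The centroid is at the centre, 0.3365 m below the top of the plate, so the highest point sits at h_top = 6.54188 − 0.3365 = 6.20538 m below the surface.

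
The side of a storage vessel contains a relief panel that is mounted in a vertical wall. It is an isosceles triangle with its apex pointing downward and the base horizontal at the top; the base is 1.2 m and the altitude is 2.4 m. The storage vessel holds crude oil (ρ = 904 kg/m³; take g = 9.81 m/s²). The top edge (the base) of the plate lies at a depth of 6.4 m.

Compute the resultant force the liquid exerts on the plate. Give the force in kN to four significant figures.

γ = ρg = 904 × 9.81 / 1000 = 8.86824 kN/m³.
With the apex down, the centroid sits h/3 = 2.4/3 = 0.8 m below the base (the top edge), so the centroid depth is h_c = 6.4 + 0.8 = 7.2 m.
A = ½ × 1.2 × 2.4 = 1.44 m².
Resultant F = γ·h_c·A = 8.86824 × 7.2 × 1.44 = 91.9459 kN.

F ≈ 91.95 kN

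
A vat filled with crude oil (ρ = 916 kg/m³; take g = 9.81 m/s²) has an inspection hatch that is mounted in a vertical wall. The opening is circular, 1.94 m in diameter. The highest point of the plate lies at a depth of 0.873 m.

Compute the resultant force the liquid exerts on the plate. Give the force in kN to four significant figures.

γ = ρg = 916 × 9.81 / 1000 = 8.98596 kN/m³.
The centroid is at the centre, 0.97 m below the top of the plate, so the centroid depth is h_c = 0.873 + 0.97 = 1.843 m.
A = π(0.97)² = 2.95592 m².
Resultant F = γ·h_c·A = 8.98596 × 1.843 × 2.95592 = 48.9534 kN.

F ≈ 48.95 kN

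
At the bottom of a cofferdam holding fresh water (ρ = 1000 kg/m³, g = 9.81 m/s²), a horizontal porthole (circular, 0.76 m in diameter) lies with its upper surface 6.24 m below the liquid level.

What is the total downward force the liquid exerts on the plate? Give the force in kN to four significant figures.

γ = ρg = 1000 × 9.81 = 9810 N/m³ = 9.81 kN/m³.
The plate is horizontal, so pressure is uniform at p = γ·h = 9.81 × 6.24 = 61.2144 kN/m².
A = π(0.38)² = 0.453646 m².
F = p·A = 61.2144 × 0.453646 = 27.7697 kN.

F ≈ 27.77 kN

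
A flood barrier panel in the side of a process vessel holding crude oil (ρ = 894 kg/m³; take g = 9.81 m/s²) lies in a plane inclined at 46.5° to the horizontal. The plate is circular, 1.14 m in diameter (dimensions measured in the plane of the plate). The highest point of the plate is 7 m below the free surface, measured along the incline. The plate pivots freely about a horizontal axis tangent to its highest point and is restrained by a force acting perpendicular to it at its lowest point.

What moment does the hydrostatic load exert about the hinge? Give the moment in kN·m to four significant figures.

M ≈ 28.55 kN·m

γ = ρg = 894 × 9.81 / 1000 = 8.77014 kN/m³.
Let θ = 46.5° be the plate's angle to the horizontal; measure y along the incline from where the plane meets the free surface. Vertical depth h = y·sinθ with sinθ = 0.725374.
The centroid is at the centre, 0.57 m below the top of the plate, so y_c = 7 + 0.57 = 7.57 m and h_c = 7.57 × 0.725374 = 5.49108 m.
A = π(0.57)² = 1.0207 m².
Resultant F = γ·h_c·A = 8.77014 × 5.49108 × 1.0207 = 49.1544 kN.
I_c = πr⁴/4 = π × 0.57⁴/4 = 0.0829066 m⁴.
Centre of pressure: y_p = y_c + I_c/(y_c·A) = 7.57 + 0.0829066/(7.57 × 1.0207) = 7.57 + 0.0107299 = 7.58073 m along the plane.
The resultant acts 0.57 + 0.0107299 = 0.58073 m (along the plate) below the hinge at the top edge, so the moment about the hinge is M = F × 0.58073 = 49.1544 × 0.58073 = 28.5454 kN·m.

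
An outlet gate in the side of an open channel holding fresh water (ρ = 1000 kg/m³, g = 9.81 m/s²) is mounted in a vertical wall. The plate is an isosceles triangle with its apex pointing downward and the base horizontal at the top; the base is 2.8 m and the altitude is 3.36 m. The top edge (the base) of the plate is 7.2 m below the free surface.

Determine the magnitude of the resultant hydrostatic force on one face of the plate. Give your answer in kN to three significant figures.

F ≈ 384 kN

γ = ρg = 1000 × 9.81 = 9810 N/m³ = 9.81 kN/m³.
With the apex down, the centroid sits h/3 = 3.36/3 = 1.12 m below the base (the top edge), so the centroid depth is h_c = 7.2 + 1.12 = 8.32 m.
A = ½ × 2.8 × 3.36 = 4.704 m².
Resultant F = γ·h_c·A = 9.81 × 8.32 × 4.704 = 383.937 kN.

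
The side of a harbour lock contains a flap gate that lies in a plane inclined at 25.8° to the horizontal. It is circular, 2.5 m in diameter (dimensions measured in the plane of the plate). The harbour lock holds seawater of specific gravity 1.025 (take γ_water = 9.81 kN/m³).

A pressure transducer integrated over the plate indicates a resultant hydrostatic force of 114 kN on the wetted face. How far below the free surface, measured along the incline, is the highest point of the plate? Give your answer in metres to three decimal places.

γ = 1.025 × 9.81 = 10.05525 kN/m³.
A = π(1.25)² = 4.90874 m².
From F = γ·h_c·A, the centroid depth is h_c = 114/(10.05525 × 4.90874) = 2.30963 m.
Let θ = 25.8° be the plate's angle to the horizontal; measure y along the incline from where the plane meets the free surface. Vertical depth h = y·sinθ with sinθ = 0.435231.
Along the incline, y_c = h_c/sinθ = 2.30963/0.435231 = 5.30668 m.
The centroid is at the centre, 1.25 m below the top of the plate, so the highest point sits at y_top = 5.30668 − 1.25 = 4.05668 m along the incline.

y_top ≈ 4.057 m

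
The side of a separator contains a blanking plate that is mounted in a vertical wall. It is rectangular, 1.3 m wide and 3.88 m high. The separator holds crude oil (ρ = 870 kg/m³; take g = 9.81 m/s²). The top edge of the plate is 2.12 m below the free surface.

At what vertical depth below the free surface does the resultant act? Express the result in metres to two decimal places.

γ = ρg = 870 × 9.81 / 1000 = 8.5347 kN/m³.
The centroid lies 3.88/2 = 1.94 m below the top edge, so the centroid depth is h_c = 2.12 + 1.94 = 4.06 m.
A = 1.3 × 3.88 = 5.044 m².
Resultant F = γ·h_c·A = 8.5347 × 4.06 × 5.044 = 174.779 kN.
I_c = b·h³/12 = 1.3 × 3.88³/12 = 6.32787 m⁴.
Centre of pressure: y_p = y_c + I_c/(y_c·A) = 4.06 + 6.32787/(4.06 × 5.044) = 4.06 + 0.308999 = 4.369 m along the plane.

h_p = 4.37 m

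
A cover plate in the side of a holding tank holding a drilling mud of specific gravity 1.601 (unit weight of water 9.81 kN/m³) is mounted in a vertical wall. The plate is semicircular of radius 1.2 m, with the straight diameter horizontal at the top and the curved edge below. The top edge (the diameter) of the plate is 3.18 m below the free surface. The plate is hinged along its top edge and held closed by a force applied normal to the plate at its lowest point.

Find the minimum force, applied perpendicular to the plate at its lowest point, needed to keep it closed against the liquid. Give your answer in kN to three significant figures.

γ = 1.601 × 9.81 = 15.70581 kN/m³.
The centroid of a semicircle lies 4r/(3π) = 0.509296 m from the diameter, here below the top edge, so the centroid depth is h_c = 3.18 + 0.509296 = 3.6893 m.
A = πr²/2 = π × 1.2²/2 = 2.26195 m².
Resultant F = γ·h_c·A = 15.70581 × 3.6893 × 2.26195 = 131.065 kN.
I_c = (π/8 − 8/(9π))·r⁴ = 0.109757 × 1.2⁴ = 0.227592 m⁴.
Centre of pressure: y_p = y_c + I_c/(y_c·A) = 3.6893 + 0.227592/(3.6893 × 2.26195) = 3.6893 + 0.0272728 = 3.71657 m along the plane.
The resultant acts 0.509296 + 0.0272728 = 0.536569 m (along the plate) below the hinge at the top edge, so the moment about the hinge is M = F × 0.536569 = 131.065 × 0.536569 = 70.3254 kN·m.
A normal force at the bottom, 1.2 m from the hinge, must supply this moment: P = 70.3254/1.2 = 58.6045 kN.

P ≈ 58.6 kN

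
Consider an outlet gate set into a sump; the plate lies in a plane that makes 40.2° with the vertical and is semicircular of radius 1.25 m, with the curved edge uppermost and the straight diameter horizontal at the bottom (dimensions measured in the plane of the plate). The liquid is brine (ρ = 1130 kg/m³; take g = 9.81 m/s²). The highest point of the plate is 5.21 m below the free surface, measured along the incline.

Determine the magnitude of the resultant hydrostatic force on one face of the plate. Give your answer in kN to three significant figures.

F ≈ 123 kN

γ = ρg = 1130 × 9.81 / 1000 = 11.0853 kN/m³.
The plate makes 40.2° with the vertical, i.e. θ = 90° − 40.2° = 49.8° to the horizontal. Measuring y along the incline from the free-surface line, vertical depth h = y·sinθ with sinθ = 0.763796.
The centroid lies 4r/(3π) = 0.530516 m above the diameter, so r − 4r/(3π) = 1.25 − 0.530516 = 0.719484 m below the topmost point, so y_c = 5.21 + 0.719484 = 5.92948 m and h_c = 5.92948 × 0.763796 = 4.52891 m.
A = πr²/2 = π × 1.25²/2 = 2.45437 m².
Resultant F = γ·h_c·A = 11.0853 × 4.52891 × 2.45437 = 123.22 kN.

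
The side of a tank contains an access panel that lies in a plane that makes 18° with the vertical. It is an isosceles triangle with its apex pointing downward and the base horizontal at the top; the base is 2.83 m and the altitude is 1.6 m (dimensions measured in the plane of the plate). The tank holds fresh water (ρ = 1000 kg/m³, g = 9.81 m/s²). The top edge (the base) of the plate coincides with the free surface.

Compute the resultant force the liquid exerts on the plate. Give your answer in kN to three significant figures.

γ = ρg = 1000 × 9.81 = 9810 N/m³ = 9.81 kN/m³.
The plate makes 18° with the vertical, i.e. θ = 90° − 18° = 72° to the horizontal. Measuring y along the incline from the free-surface line, vertical depth h = y·sinθ with sinθ = 0.951057.
With the apex down, the centroid sits h/3 = 1.6/3 = 0.533333 m below the base (the top edge), so y_c = 0.533333 m and h_c = 0.533333 × 0.951057 = 0.50723 m.
A = ½ × 2.83 × 1.6 = 2.264 m².
Resultant F = γ·h_c·A = 9.81 × 0.50723 × 2.264 = 11.2655 kN.

F ≈ 11.3 kN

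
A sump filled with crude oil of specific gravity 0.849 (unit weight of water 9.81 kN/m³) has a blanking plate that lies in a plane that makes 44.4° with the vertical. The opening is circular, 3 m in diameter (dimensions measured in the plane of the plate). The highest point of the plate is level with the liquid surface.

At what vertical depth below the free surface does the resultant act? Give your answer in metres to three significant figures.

γ = 0.849 × 9.81 = 8.32869 kN/m³.
The plate makes 44.4° with the vertical, i.e. θ = 90° − 44.4° = 45.6° to the horizontal. Measuring y along the incline from the free-surface line, vertical depth h = y·sinθ with sinθ = 0.714473.
The centroid is at the centre, 1.5 m below the top of the plate, so y_c = 1.5 m and h_c = 1.5 × 0.714473 = 1.07171 m.
A = π(1.5)² = 7.06858 m².
Resultant F = γ·h_c·A = 8.32869 × 1.07171 × 7.06858 = 63.0937 kN.
I_c = πr⁴/4 = π × 1.5⁴/4 = 3.97608 m⁴.
Centre of pressure: y_p = y_c + I_c/(y_c·A) = 1.5 + 3.97608/(1.5 × 7.06858) = 1.5 + 0.375 = 1.875 m along the plane.
Vertically, h_p = y_p·sinθ = 1.875 × 0.714473 = 1.33964 m.

h_p = 1.34 m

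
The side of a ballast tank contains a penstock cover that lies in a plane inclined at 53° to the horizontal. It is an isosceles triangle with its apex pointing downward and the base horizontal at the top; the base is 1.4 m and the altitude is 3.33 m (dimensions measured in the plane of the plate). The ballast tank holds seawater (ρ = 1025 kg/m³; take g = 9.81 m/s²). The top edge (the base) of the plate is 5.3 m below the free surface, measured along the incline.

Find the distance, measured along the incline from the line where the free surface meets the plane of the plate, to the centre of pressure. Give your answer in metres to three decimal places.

γ = ρg = 1025 × 9.81 / 1000 = 10.05525 kN/m³.
Let θ = 53° be the plate's angle to the horizontal; measure y along the incline from where the plane meets the free surface. Vertical depth h = y·sinθ with sinθ = 0.798636.
With the apex down, the centroid sits h/3 = 3.33/3 = 1.11 m below the base (the top edge), so y_c = 5.3 + 1.11 = 6.41 m and h_c = 6.41 × 0.798636 = 5.11926 m.
A = ½ × 1.4 × 3.33 = 2.331 m².
Resultant F = γ·h_c·A = 10.05525 × 5.11926 × 2.331 = 119.989 kN.
I_c = b·h³/36 = 1.4 × 3.33³/36 = 1.43601 m⁴.
Centre of pressure: y_p = y_c + I_c/(y_c·A) = 6.41 + 1.43601/(6.41 × 2.331) = 6.41 + 0.0961075 = 6.50611 m along the plane.

y_p = 6.506 m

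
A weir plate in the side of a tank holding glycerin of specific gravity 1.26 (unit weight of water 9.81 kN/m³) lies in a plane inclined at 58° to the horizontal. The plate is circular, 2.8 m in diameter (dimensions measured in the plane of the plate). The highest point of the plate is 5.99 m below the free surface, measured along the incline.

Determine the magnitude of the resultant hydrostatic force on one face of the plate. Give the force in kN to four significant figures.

F ≈ 477.0 kN

γ = 1.26 × 9.81 = 12.3606 kN/m³.
Let θ = 58° be the plate's angle to the horizontal; measure y along the incline from where the plane meets the free surface. Vertical depth h = y·sinθ with sinθ = 0.848048.
The centroid is at the centre, 1.4 m below the top of the plate, so y_c = 5.99 + 1.4 = 7.39 m and h_c = 7.39 × 0.848048 = 6.26707 m.
A = π(1.4)² = 6.15752 m².
Resultant F = γ·h_c·A = 12.3606 × 6.26707 × 6.15752 = 476.991 kN.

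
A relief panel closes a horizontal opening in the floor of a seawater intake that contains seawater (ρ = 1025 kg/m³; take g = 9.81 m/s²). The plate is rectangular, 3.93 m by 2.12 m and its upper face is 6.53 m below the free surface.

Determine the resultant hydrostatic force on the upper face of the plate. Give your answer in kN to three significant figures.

F ≈ 547 kN

γ = ρg = 1025 × 9.81 / 1000 = 10.05525 kN/m³.
The plate is horizontal, so pressure is uniform at p = γ·h = 10.05525 × 6.53 = 65.6608 kN/m².
A = 3.93 × 2.12 = 8.3316 m².
F = p·A = 65.6608 × 8.3316 = 547.06 kN.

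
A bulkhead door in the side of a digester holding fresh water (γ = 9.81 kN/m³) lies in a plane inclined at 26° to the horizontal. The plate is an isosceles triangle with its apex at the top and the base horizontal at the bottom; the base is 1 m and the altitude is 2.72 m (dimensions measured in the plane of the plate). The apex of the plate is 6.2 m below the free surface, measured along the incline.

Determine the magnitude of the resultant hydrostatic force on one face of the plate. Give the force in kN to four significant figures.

F ≈ 46.87 kN

γ = 9.81 kN/m³.
Let θ = 26° be the plate's angle to the horizontal; measure y along the incline from where the plane meets the free surface. Vertical depth h = y·sinθ with sinθ = 0.438371.
With the apex up, the centroid sits 2h/3 = 2 × 2.72/3 = 1.81333 m below the apex, so y_c = 6.2 + 1.81333 = 8.01333 m and h_c = 8.01333 × 0.438371 = 3.51281 m.
A = ½ × 1 × 2.72 = 1.36 m².
Resultant F = γ·h_c·A = 9.81 × 3.51281 × 1.36 = 46.8665 kN.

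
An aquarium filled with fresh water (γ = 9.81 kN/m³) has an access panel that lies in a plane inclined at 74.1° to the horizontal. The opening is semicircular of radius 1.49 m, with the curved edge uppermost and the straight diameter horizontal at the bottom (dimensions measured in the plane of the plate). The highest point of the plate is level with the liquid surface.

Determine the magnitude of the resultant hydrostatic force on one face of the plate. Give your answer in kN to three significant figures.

γ = 9.81 kN/m³.
Let θ = 74.1° be the plate's angle to the horizontal; measure y along the incline from where the plane meets the free surface. Vertical depth h = y·sinθ with sinθ = 0.961741.
The centroid lies 4r/(3π) = 0.632376 m above the diameter, so r − 4r/(3π) = 1.49 − 0.632376 = 0.857624 m below the topmost point, so y_c = 0.857624 m and h_c = 0.857624 × 0.961741 = 0.824812 m.
A = πr²/2 = π × 1.49²/2 = 3.48732 m².
Resultant F = γ·h_c·A = 9.81 × 0.824812 × 3.48732 = 28.2173 kN.

F ≈ 28.2 kN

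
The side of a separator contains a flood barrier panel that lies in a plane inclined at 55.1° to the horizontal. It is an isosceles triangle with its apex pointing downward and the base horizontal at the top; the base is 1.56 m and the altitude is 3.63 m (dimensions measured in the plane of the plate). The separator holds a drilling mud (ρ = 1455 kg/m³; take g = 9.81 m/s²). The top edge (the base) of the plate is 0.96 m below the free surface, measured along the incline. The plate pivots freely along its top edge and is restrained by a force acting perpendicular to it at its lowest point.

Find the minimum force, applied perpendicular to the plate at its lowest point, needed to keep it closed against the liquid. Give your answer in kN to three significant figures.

γ = ρg = 1455 × 9.81 / 1000 = 14.27355 kN/m³.
Let θ = 55.1° be the plate's angle to the horizontal; measure y along the incline from where the plane meets the free surface. Vertical depth h = y·sinθ with sinθ = 0.820152.
With the apex down, the centroid sits h/3 = 3.63/3 = 1.21 m below the base (the top edge), so y_c = 0.96 + 1.21 = 2.17 m and h_c = 2.17 × 0.820152 = 1.77973 m.
A = ½ × 1.56 × 3.63 = 2.8314 m².
Resultant F = γ·h_c·A = 14.27355 × 1.77973 × 2.8314 = 71.9262 kN.
I_c = b·h³/36 = 1.56 × 3.63³/36 = 2.07273 m⁴.
Centre of pressure: y_p = y_c + I_c/(y_c·A) = 2.17 + 2.07273/(2.17 × 2.8314) = 2.17 + 0.337351 = 2.50735 m along the plane.
The resultant acts 1.21 + 0.337351 = 1.54735 m (along the plate) below the hinge at the top edge, so the moment about the hinge is M = F × 1.54735 = 71.9262 × 1.54735 = 111.295 kN·m.
A normal force at the bottom, 3.63 m from the hinge, must supply this moment: P = 111.295/3.63 = 30.6598 kN.

P ≈ 30.7 kN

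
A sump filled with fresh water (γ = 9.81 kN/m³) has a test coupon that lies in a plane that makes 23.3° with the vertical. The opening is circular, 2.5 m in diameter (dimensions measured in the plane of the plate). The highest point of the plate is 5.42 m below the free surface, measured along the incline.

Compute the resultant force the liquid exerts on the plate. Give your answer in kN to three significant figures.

γ = 9.81 kN/m³.
The plate makes 23.3° with the vertical, i.e. θ = 90° − 23.3° = 66.7° to the horizontal. Measuring y along the incline from the free-surface line, vertical depth h = y·sinθ with sinθ = 0.918446.
The centroid is at the centre, 1.25 m below the top of the plate, so y_c = 5.42 + 1.25 = 6.67 m and h_c = 6.67 × 0.918446 = 6.12603 m.
A = π(1.25)² = 4.90874 m².
Resultant F = γ·h_c·A = 9.81 × 6.12603 × 4.90874 = 294.997 kN.

F ≈ 295 kN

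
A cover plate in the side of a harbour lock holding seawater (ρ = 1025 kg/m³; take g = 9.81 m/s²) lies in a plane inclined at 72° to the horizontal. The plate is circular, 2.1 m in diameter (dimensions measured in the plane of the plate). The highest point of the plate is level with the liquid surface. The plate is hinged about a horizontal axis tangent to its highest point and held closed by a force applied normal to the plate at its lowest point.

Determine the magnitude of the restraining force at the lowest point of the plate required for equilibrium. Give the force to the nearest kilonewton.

γ = ρg = 1025 × 9.81 / 1000 = 10.05525 kN/m³.
Let θ = 72° be the plate's angle to the horizontal; measure y along the incline from where the plane meets the free surface. Vertical depth h = y·sinθ with sinθ = 0.951057.
The centroid is at the centre, 1.05 m below the top of the plate, so y_c = 1.05 m and h_c = 1.05 × 0.951057 = 0.99861 m.
A = π(1.05)² = 3.46361 m².
Resultant F = γ·h_c·A = 10.05525 × 0.99861 × 3.46361 = 34.7791 kN.
I_c = πr⁴/4 = π × 1.05⁴/4 = 0.954656 m⁴.
Centre of pressure: y_p = y_c + I_c/(y_c·A) = 1.05 + 0.954656/(1.05 × 3.46361) = 1.05 + 0.2625 = 1.3125 m along the plane.
The resultant acts 1.05 + 0.2625 = 1.3125 m (along the plate) below the hinge at the top edge, so the moment about the hinge is M = F × 1.3125 = 34.7791 × 1.3125 = 45.6476 kN·m.
A normal force at the bottom, 2.1 m from the hinge, must supply this moment: P = 45.6476/2.1 = 21.737 kN.

P ≈ 22 kN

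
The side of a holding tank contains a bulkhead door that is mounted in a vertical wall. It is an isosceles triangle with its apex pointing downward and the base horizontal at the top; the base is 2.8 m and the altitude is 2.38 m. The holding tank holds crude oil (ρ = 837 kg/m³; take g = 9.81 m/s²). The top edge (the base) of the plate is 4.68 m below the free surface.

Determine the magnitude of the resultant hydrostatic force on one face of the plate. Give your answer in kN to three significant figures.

γ = ρg = 837 × 9.81 / 1000 = 8.21097 kN/m³.
With the apex down, the centroid sits h/3 = 2.38/3 = 0.793333 m below the base (the top edge), so the centroid depth is h_c = 4.68 + 0.793333 = 5.47333 m.
A = ½ × 2.8 × 2.38 = 3.332 m².
Resultant F = γ·h_c·A = 8.21097 × 5.47333 × 3.332 = 149.745 kN.

F ≈ 150 kN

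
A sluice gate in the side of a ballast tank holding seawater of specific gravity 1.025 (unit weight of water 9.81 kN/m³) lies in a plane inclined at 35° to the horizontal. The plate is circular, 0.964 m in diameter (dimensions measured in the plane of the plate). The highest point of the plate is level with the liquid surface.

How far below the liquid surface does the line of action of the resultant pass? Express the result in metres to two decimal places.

γ = 1.025 × 9.81 = 10.05525 kN/m³.
Let θ = 35° be the plate's angle to the horizontal; measure y along the incline from where the plane meets the free surface. Vertical depth h = y·sinθ with sinθ = 0.573576.
The centroid is at the centre, 0.482 m below the top of the plate, so y_c = 0.482 m and h_c = 0.482 × 0.573576 = 0.276464 m.
A = π(0.482)² = 0.729867 m².
Resultant F = γ·h_c·A = 10.05525 × 0.276464 × 0.729867 = 2.02897 kN.
I_c = πr⁴/4 = π × 0.482⁴/4 = 0.0423914 m⁴.
Centre of pressure: y_p = y_c + I_c/(y_c·A) = 0.482 + 0.0423914/(0.482 × 0.729867) = 0.482 + 0.1205 = 0.6025 m along the plane.
Vertically, h_p = y_p·sinθ = 0.6025 × 0.573576 = 0.34558 m.

h_p = 0.35 m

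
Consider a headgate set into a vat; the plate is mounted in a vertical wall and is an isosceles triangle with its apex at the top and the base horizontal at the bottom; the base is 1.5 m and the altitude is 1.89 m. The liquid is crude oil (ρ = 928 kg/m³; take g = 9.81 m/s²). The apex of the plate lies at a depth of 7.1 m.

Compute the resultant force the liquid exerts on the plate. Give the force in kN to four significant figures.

F ≈ 107.9 kN

γ = ρg = 928 × 9.81 / 1000 = 9.10368 kN/m³.
With the apex up, the centroid sits 2h/3 = 2 × 1.89/3 = 1.26 m below the apex, so the centroid depth is h_c = 7.1 + 1.26 = 8.36 m.
A = ½ × 1.5 × 1.89 = 1.4175 m².
Resultant F = γ·h_c·A = 9.10368 × 8.36 × 1.4175 = 107.881 kN.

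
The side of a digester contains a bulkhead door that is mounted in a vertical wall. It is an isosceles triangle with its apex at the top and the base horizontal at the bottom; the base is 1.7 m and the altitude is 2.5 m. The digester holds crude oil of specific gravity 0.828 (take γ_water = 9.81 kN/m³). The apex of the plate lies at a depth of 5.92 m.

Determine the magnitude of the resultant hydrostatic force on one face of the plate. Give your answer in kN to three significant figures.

γ = 0.828 × 9.81 = 8.12268 kN/m³.
With the apex up, the centroid sits 2h/3 = 2 × 2.5/3 = 1.66667 m below the apex, so the centroid depth is h_c = 5.92 + 1.66667 = 7.58667 m.
A = ½ × 1.7 × 2.5 = 2.125 m².
Resultant F = γ·h_c·A = 8.12268 × 7.58667 × 2.125 = 130.951 kN.

F ≈ 131 kN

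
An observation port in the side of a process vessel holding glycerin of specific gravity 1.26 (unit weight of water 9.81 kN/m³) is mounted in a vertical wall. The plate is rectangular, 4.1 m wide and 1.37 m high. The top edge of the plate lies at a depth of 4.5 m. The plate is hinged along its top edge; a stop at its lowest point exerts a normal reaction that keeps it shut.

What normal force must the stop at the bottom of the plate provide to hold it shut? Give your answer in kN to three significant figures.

γ = 1.26 × 9.81 = 12.3606 kN/m³.
The centroid lies 1.37/2 = 0.685 m below the top edge, so the centroid depth is h_c = 4.5 + 0.685 = 5.185 m.
A = 4.1 × 1.37 = 5.617 m².
Resultant F = γ·h_c·A = 12.3606 × 5.185 × 5.617 = 359.992 kN.
I_c = b·h³/12 = 4.1 × 1.37³/12 = 0.878546 m⁴.
Centre of pressure: y_p = y_c + I_c/(y_c·A) = 5.185 + 0.878546/(5.185 × 5.617) = 5.185 + 0.0301656 = 5.21517 m along the plane.
The resultant acts 0.685 + 0.0301656 = 0.715166 m (along the plate) below the hinge at the top edge, so the moment about the hinge is M = F × 0.715166 = 359.992 × 0.715166 = 257.454 kN·m.
A normal force at the bottom, 1.37 m from the hinge, must supply this moment: P = 257.454/1.37 = 187.923 kN.

P ≈ 188 kN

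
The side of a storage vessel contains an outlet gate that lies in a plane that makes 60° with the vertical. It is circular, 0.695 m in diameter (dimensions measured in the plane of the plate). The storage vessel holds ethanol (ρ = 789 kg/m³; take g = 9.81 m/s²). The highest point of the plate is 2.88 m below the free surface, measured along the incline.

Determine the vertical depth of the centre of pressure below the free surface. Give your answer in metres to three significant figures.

γ = ρg = 789 × 9.81 / 1000 = 7.74009 kN/m³.
The plate makes 60° with the vertical, i.e. θ = 90° − 60° = 30° to the horizontal. Measuring y along the incline from the free-surface line, vertical depth h = y·sinθ with sinθ = 0.500000.
The centroid is at the centre, 0.3475 m below the top of the plate, so y_c = 2.88 + 0.3475 = 3.2275 m and h_c = 3.2275 × 0.500000 = 1.61375 m.
A = π(0.3475)² = 0.379367 m².
Resultant F = γ·h_c·A = 7.74009 × 1.61375 × 0.379367 = 4.73851 kN.
I_c = πr⁴/4 = π × 0.3475⁴/4 = 0.0114527 m⁴.
Centre of pressure: y_p = y_c + I_c/(y_c·A) = 3.2275 + 0.0114527/(3.2275 × 0.379367) = 3.2275 + 0.00935367 = 3.23685 m along the plane.
Vertically, h_p = y_p·sinθ = 3.23685 × 0.500000 = 1.61843 m.

h_p = 1.62 m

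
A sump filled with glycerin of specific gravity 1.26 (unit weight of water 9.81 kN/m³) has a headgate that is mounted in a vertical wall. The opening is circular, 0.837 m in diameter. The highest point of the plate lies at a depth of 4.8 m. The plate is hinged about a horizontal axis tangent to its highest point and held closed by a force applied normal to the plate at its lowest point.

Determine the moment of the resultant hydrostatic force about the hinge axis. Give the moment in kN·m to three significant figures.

M ≈ 15.2 kN·m

γ = 1.26 × 9.81 = 12.3606 kN/m³.
The centroid is at the centre, 0.4185 m below the top of the plate, so the centroid depth is h_c = 4.8 + 0.4185 = 5.2185 m.
A = π(0.4185)² = 0.550226 m².
Resultant F = γ·h_c·A = 12.3606 × 5.2185 × 0.550226 = 35.4917 kN.
I_c = πr⁴/4 = π × 0.4185⁴/4 = 0.0240919 m⁴.
Centre of pressure: y_p = y_c + I_c/(y_c·A) = 5.2185 + 0.0240919/(5.2185 × 0.550226) = 5.2185 + 0.00839043 = 5.22689 m along the plane.
The resultant acts 0.4185 + 0.00839043 = 0.42689 m (along the plate) below the hinge at the top edge, so the moment about the hinge is M = F × 0.42689 = 35.4917 × 0.42689 = 15.1511 kN·m.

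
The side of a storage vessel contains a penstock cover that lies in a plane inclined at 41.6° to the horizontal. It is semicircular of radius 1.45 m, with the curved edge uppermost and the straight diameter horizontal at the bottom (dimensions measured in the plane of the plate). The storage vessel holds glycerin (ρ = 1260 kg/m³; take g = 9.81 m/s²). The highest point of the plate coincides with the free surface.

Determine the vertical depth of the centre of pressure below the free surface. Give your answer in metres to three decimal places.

γ = ρg = 1260 × 9.81 / 1000 = 12.3606 kN/m³.
Let θ = 41.6° be the plate's angle to the horizontal; measure y along the incline from where the plane meets the free surface. Vertical depth h = y·sinθ with sinθ = 0.663926.
The centroid lies 4r/(3π) = 0.615399 m above the diameter, so r − 4r/(3π) = 1.45 − 0.615399 = 0.834601 m below the topmost point, so y_c = 0.834601 m and h_c = 0.834601 × 0.663926 = 0.554113 m.
A = πr²/2 = π × 1.45²/2 = 3.3026 m².
Resultant F = γ·h_c·A = 12.3606 × 0.554113 × 3.3026 = 22.6201 kN.
I_c = (π/8 − 8/(9π))·r⁴ = 0.109757 × 1.45⁴ = 0.485182 m⁴.
Centre of pressure: y_p = y_c + I_c/(y_c·A) = 0.834601 + 0.485182/(0.834601 × 3.3026) = 0.834601 + 0.176023 = 1.01062 m along the plane.
Vertically, h_p = y_p·sinθ = 1.01062 × 0.663926 = 0.670977 m.

h_p = 0.671 m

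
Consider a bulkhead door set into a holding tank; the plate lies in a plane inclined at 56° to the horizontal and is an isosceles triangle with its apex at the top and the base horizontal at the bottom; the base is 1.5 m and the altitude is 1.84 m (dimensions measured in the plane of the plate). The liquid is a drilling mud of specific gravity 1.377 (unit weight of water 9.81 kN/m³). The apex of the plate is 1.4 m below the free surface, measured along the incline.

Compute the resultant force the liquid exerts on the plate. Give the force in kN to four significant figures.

F ≈ 40.59 kN

γ = 1.377 × 9.81 = 13.50837 kN/m³.
Let θ = 56° be the plate's angle to the horizontal; measure y along the incline from where the plane meets the free surface. Vertical depth h = y·sinθ with sinθ = 0.829038.
With the apex up, the centroid sits 2h/3 = 2 × 1.84/3 = 1.22667 m below the apex, so y_c = 1.4 + 1.22667 = 2.62667 m and h_c = 2.62667 × 0.829038 = 2.17761 m.
A = ½ × 1.5 × 1.84 = 1.38 m².
Resultant F = γ·h_c·A = 13.50837 × 2.17761 × 1.38 = 40.594 kN.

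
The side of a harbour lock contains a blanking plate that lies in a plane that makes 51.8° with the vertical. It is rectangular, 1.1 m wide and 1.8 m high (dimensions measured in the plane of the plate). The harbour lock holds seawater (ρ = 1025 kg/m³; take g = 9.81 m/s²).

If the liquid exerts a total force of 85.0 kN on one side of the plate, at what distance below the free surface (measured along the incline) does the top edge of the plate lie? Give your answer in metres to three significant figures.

y_top ≈ 6.00 m

γ = ρg = 1025 × 9.81 / 1000 = 10.05525 kN/m³.
A = 1.1 × 1.8 = 1.98 m².
From F = γ·h_c·A, the centroid depth is h_c = 85.0/(10.05525 × 1.98) = 4.26934 m.
The plate makes 51.8° with the vertical, i.e. θ = 90° − 51.8° = 38.2° to the horizontal. Measuring y along the incline from the free-surface line, vertical depth h = y·sinθ with sinθ = 0.618408.
Along the incline, y_c = h_c/sinθ = 4.26934/0.618408 = 6.90376 m.
The centroid lies 1.8/2 = 0.9 m below the top edge, so the top edge sits at y_top = 6.90376 − 0.9 = 6.00376 m along the incline.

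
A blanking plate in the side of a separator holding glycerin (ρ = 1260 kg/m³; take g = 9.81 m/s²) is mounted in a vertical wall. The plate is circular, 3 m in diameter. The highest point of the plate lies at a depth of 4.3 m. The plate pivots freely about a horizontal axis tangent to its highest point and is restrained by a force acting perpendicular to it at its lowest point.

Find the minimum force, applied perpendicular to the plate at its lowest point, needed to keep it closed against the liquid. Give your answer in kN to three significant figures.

γ = ρg = 1260 × 9.81 / 1000 = 12.3606 kN/m³.
The centroid is at the centre, 1.5 m below the top of the plate, so the centroid depth is h_c = 4.3 + 1.5 = 5.8 m.
A = π(1.5)² = 7.06858 m².
Resultant F = γ·h_c·A = 12.3606 × 5.8 × 7.06858 = 506.757 kN.
I_c = πr⁴/4 = π × 1.5⁴/4 = 3.97608 m⁴.
Centre of pressure: y_p = y_c + I_c/(y_c·A) = 5.8 + 3.97608/(5.8 × 7.06858) = 5.8 + 0.0969829 = 5.89698 m along the plane.
The resultant acts 1.5 + 0.0969829 = 1.59698 m (along the plate) below the hinge at the top edge, so the moment about the hinge is M = F × 1.59698 = 506.757 × 1.59698 = 809.281 kN·m.
A normal force at the bottom, 3 m from the hinge, must supply this moment: P = 809.281/3 = 269.76 kN.

P ≈ 270 kN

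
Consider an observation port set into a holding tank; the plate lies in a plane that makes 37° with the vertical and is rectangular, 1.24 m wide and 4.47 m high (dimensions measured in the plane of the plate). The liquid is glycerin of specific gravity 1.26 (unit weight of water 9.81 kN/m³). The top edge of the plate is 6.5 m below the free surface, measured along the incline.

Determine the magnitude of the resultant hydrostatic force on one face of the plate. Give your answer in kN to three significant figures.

γ = 1.26 × 9.81 = 12.3606 kN/m³.
The plate makes 37° with the vertical, i.e. θ = 90° − 37° = 53° to the horizontal. Measuring y along the incline from the free-surface line, vertical depth h = y·sinθ with sinθ = 0.798636.
The centroid lies 4.47/2 = 2.235 m below the top edge, so y_c = 6.5 + 2.235 = 8.735 m and h_c = 8.735 × 0.798636 = 6.97609 m.
A = 1.24 × 4.47 = 5.5428 m².
Resultant F = γ·h_c·A = 12.3606 × 6.97609 × 5.5428 = 477.948 kN.

F ≈ 478 kN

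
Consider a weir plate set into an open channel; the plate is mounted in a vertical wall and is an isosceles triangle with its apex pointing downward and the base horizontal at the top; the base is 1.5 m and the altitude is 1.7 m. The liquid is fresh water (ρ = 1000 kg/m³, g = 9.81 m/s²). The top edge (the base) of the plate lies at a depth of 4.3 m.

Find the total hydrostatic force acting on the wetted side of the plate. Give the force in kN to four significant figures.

F ≈ 60.87 kN

γ = ρg = 1000 × 9.81 = 9810 N/m³ = 9.81 kN/m³.
With the apex down, the centroid sits h/3 = 1.7/3 = 0.566667 m below the base (the top edge), so the centroid depth is h_c = 4.3 + 0.566667 = 4.86667 m.
A = ½ × 1.5 × 1.7 = 1.275 m².
Resultant F = γ·h_c·A = 9.81 × 4.86667 × 1.275 = 60.8711 kN.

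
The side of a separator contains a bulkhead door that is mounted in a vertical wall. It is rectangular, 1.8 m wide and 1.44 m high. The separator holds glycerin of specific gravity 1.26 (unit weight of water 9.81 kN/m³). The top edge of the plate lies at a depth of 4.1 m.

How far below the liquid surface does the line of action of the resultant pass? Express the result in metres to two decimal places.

h_p = 4.86 m

γ = 1.26 × 9.81 = 12.3606 kN/m³.
The centroid lies 1.44/2 = 0.72 m below the top edge, so the centroid depth is h_c = 4.1 + 0.72 = 4.82 m.
A = 1.8 × 1.44 = 2.592 m².
Resultant F = γ·h_c·A = 12.3606 × 4.82 × 2.592 = 154.426 kN.
I_c = b·h³/12 = 1.8 × 1.44³/12 = 0.447898 m⁴.
Centre of pressure: y_p = y_c + I_c/(y_c·A) = 4.82 + 0.447898/(4.82 × 2.592) = 4.82 + 0.0358507 = 4.85585 m along the plane.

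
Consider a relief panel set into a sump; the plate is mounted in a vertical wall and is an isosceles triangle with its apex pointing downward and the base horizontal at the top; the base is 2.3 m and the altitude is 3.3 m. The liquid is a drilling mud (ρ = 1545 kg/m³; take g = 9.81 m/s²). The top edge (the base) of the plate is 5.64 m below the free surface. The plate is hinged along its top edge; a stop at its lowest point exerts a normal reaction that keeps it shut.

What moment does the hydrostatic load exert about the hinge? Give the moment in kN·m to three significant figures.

M ≈ 461 kN·m

γ = ρg = 1545 × 9.81 / 1000 = 15.15645 kN/m³.
With the apex down, the centroid sits h/3 = 3.3/3 = 1.1 m below the base (the top edge), so the centroid depth is h_c = 5.64 + 1.1 = 6.74 m.
A = ½ × 2.3 × 3.3 = 3.795 m².
Resultant F = γ·h_c·A = 15.15645 × 6.74 × 3.795 = 387.676 kN.
I_c = b·h³/36 = 2.3 × 3.3³/36 = 2.29597 m⁴.
Centre of pressure: y_p = y_c + I_c/(y_c·A) = 6.74 + 2.29597/(6.74 × 3.795) = 6.74 + 0.0897624 = 6.82976 m along the plane.
The resultant acts 1.1 + 0.0897624 = 1.18976 m (along the plate) below the hinge at the top edge, so the moment about the hinge is M = F × 1.18976 = 387.676 × 1.18976 = 461.241 kN·m.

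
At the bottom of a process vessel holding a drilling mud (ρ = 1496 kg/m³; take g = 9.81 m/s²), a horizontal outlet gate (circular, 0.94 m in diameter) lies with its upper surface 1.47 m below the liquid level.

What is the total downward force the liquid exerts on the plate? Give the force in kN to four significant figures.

F ≈ 14.97 kN

γ = ρg = 1496 × 9.81 / 1000 = 14.67576 kN/m³.
The plate is horizontal, so pressure is uniform at p = γ·h = 14.67576 × 1.47 = 21.5734 kN/m².
A = π(0.47)² = 0.693978 m².
F = p·A = 21.5734 × 0.693978 = 14.9715 kN.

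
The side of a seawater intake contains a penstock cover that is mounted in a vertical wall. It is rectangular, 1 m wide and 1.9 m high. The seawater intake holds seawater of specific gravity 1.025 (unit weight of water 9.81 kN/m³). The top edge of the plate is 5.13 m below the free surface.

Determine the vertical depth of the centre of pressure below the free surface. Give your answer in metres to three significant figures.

h_p = 6.13 m

γ = 1.025 × 9.81 = 10.05525 kN/m³.
The centroid lies 1.9/2 = 0.95 m below the top edge, so the centroid depth is h_c = 5.13 + 0.95 = 6.08 m.
A = 1 × 1.9 = 1.9 m².
Resultant F = γ·h_c·A = 10.05525 × 6.08 × 1.9 = 116.158 kN.
I_c = b·h³/12 = 1 × 1.9³/12 = 0.571583 m⁴.
Centre of pressure: y_p = y_c + I_c/(y_c·A) = 6.08 + 0.571583/(6.08 × 1.9) = 6.08 + 0.0494791 = 6.12948 m along the plane.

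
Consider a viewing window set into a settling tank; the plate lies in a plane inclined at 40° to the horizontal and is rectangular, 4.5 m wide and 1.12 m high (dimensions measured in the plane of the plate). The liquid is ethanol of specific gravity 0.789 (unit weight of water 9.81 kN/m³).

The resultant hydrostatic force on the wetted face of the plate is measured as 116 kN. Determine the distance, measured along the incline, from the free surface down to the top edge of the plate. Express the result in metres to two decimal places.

γ = 0.789 × 9.81 = 7.74009 kN/m³.
A = 4.5 × 1.12 = 5.04 m².
From F = γ·h_c·A, the centroid depth is h_c = 116/(7.74009 × 5.04) = 2.97359 m.
Let θ = 40° be the plate's angle to the horizontal; measure y along the incline from where the plane meets the free surface. Vertical depth h = y·sinθ with sinθ = 0.642788.
Along the incline, y_c = h_c/sinθ = 2.97359/0.642788 = 4.62608 m.
The centroid lies 1.12/2 = 0.56 m below the top edge, so the top edge sits at y_top = 4.62608 − 0.56 = 4.06608 m along the incline.

y_top ≈ 4.07 m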